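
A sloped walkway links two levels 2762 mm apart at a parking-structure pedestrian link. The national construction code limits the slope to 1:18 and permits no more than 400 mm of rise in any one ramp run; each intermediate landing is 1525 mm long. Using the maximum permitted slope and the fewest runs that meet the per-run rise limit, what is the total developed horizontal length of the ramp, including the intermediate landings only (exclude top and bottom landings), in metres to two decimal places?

58.87 m

2762 / 400 = 6.905 → round up to 7 ramp runs. That means 6 intermediate landings.
Horizontal run for 2762 mm of rise at 1:18 is 2762 × 18 = 49716 mm.
6 intermediate landings contribute 6 × 1525 = 9150 mm.
Developed length = 49716 + 9150 = 58866 mm.
= 58.87 m.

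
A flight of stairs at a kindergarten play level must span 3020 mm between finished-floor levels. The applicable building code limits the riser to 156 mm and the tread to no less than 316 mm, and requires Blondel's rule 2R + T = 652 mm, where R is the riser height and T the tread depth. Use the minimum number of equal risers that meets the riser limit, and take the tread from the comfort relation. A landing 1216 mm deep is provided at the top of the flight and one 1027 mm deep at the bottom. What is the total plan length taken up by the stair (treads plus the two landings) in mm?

8893 mm

⌈3020/156⌉ = 20 risers.
Each riser is 3020/20 = 151 mm (≤ 156 mm).
T = 652 − 2·151 = 350 mm, which satisfies the 316 mm minimum.
Treads = 20 − 1 = 19; going = 19 × 350 = 6650 mm.
Add landings: 6650 + 1216 + 1027 = 8893 mm.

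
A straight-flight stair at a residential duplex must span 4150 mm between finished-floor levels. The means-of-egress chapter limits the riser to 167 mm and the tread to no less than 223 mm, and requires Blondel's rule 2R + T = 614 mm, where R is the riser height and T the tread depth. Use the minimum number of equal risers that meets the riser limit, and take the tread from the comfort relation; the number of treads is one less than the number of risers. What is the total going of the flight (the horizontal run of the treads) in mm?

6768 mm

⌈4150/167⌉ = 25 risers.
Each riser is 4150/25 = 166 mm (≤ 167 mm).
T = 614 − 2·166 = 282 mm, which satisfies the 223 mm minimum.
Going = (25 − 1) × 282 = 6768 mm.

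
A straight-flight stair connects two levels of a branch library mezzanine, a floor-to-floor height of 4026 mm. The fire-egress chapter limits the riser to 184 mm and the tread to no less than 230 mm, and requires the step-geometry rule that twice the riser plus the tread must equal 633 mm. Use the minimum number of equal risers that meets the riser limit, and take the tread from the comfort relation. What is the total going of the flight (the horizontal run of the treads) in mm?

5607 mm

At most 184 each: 4026/184 = 21.88, giving 22 risers.
Riser R = 4026 / 22 = 183 mm, within the 184 mm limit.
T = 633 − 2·183 = 267 mm, which satisfies the 230 mm minimum.
Going = (22 − 1) × 267 = 5607 mm.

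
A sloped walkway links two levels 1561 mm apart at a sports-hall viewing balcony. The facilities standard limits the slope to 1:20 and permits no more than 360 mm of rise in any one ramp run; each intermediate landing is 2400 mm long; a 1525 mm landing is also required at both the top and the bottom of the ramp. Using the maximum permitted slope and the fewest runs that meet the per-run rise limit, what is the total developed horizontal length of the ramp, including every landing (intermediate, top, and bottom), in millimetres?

At most 360 each: 1561/360 = 4.34, giving 5 ramp runs. That means 4 intermediate landings.
Horizontal run for 1561 mm of rise at 1:20 is 1561 × 20 = 31220 mm.
4 intermediate landings contribute 4 × 2400 = 9600 mm.
Top and bottom landings: 2 × 1525 = 3050 mm.
Total = 31220 + 9600 + 3050 = 43870 mm.

43870 mm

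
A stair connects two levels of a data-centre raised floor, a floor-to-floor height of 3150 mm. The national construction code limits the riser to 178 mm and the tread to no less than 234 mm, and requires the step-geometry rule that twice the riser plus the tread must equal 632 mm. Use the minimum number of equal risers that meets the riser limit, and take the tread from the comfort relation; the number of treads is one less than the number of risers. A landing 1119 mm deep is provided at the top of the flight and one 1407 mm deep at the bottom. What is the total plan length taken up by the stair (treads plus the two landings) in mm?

7320 mm

⌈3150/178⌉ = 18 risers.
Riser R = 3150 / 18 = 175 mm, within the 178 mm limit.
Tread T = 632 − 2 × 175 = 282 mm (≥ 234 mm).
18 risers give 17 treads; going = 17 × 282 = 4794 mm.
Enclosure = 4794 + 1119 + 1407 = 7320 mm.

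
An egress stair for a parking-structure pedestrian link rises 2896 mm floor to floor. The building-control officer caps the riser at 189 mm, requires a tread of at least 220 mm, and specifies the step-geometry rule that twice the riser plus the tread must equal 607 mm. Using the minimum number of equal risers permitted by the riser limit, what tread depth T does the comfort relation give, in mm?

245 mm

At most 189 each: 2896/189 = 15.32, giving 16 risers.
Riser R = 2896 / 16 = 181 mm, within the 189 mm limit.
From 2R + T = 607: T = 607 − 362 = 245 mm.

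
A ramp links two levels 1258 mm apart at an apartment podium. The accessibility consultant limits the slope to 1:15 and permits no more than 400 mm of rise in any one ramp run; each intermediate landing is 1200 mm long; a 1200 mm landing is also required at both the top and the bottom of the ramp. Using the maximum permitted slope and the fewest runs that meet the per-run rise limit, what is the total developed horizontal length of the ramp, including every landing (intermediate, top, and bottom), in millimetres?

1258 / 400 = 3.15, so 4 ramp runs are needed. That means 3 intermediate landings.
Ramp run (horizontal) at 1:15: 1258 × 15 = 18870 mm.
Intermediate landings: 3 × 1200 = 3600 mm.
Top and bottom landings: 2 × 1200 = 2400 mm.
Total = 18870 + 3600 + 2400 = 24870 mm.

24870 mm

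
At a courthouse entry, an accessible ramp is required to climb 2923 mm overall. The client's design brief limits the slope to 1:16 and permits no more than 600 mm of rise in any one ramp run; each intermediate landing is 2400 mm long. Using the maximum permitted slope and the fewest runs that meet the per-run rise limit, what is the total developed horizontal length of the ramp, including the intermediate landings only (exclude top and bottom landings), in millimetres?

At most 600 each: 2923/600 = 4.87, giving 5 ramp runs. That means 4 intermediate landings.
Ramp run (horizontal) at 1:16: 2923 × 16 = 46768 mm.
Intermediate landings: 4 × 2400 = 9600 mm.
Developed length = 46768 + 9600 = 56368 mm.

56368 mm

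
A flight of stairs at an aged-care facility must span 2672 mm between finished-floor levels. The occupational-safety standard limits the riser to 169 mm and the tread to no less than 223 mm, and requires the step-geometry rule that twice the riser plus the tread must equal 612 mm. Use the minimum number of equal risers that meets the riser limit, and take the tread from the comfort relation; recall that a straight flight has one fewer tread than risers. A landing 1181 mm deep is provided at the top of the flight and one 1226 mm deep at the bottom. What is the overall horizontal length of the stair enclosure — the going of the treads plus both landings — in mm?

6577 mm

At most 169 each: 2672/169 = 15.81, giving 16 risers.
R = 2672 ÷ 16 = 167 mm.
Tread T = 612 − 2 × 167 = 278 mm (≥ 223 mm).
16 risers give 15 treads; going = 15 × 278 = 4170 mm.
Add landings: 4170 + 1181 + 1226 = 6577 mm.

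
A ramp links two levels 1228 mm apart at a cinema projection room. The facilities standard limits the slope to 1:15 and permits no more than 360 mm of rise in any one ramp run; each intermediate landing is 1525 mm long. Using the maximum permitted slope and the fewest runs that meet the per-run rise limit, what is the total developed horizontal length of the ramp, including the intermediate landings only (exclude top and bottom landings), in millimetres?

1228 / 360 = 3.411 → round up to 4 ramp runs. That means 3 intermediate landings.
Ramp run (horizontal) at 1:15: 1228 × 15 = 18420 mm.
Intermediate landings: 3 × 1525 = 4575 mm.
Total developed length = 18420 + 4575 = 22995 mm.

22995 mm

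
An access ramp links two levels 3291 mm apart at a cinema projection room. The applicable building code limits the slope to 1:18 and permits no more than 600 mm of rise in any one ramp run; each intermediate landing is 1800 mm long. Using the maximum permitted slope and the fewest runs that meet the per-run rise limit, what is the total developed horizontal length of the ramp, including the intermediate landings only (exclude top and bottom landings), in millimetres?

68238 mm

3291 / 600 = 5.485 → round up to 6 ramp runs. That means 5 intermediate landings.
Ramp run (horizontal) at 1:18: 3291 × 18 = 59238 mm.
Intermediate landings: 5 × 1800 = 9000 mm.
Total developed length = 59238 + 9000 = 68238 mm.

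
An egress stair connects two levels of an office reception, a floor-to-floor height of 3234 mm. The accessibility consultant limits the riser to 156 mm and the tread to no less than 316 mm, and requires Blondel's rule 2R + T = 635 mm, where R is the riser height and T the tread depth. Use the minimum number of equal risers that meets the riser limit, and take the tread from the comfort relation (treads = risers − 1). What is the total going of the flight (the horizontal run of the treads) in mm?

3234 / 156 = 20.73, so 21 risers are needed.
Each riser is 3234/21 = 154 mm (≤ 156 mm).
Tread T = 635 − 2 × 154 = 327 mm (≥ 316 mm).
21 risers give 20 treads; going = 20 × 327 = 6540 mm.

6540 mm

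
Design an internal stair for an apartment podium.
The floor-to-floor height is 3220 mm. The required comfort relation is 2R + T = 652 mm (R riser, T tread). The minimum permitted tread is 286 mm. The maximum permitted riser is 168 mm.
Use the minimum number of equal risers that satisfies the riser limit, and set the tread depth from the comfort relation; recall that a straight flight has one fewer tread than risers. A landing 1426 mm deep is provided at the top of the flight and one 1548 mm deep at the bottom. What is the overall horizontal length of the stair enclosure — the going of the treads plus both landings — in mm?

At most 168 each: 3220/168 = 19.17, giving 20 risers.
Riser R = 3220 / 20 = 161 mm, within the 168 mm limit.
T = 652 − 2·161 = 330 mm, which satisfies the 286 mm minimum.
Treads = 20 − 1 = 19; going = 19 × 330 = 6270 mm.
Add landings: 6270 + 1426 + 1548 = 9244 mm.

9244 mm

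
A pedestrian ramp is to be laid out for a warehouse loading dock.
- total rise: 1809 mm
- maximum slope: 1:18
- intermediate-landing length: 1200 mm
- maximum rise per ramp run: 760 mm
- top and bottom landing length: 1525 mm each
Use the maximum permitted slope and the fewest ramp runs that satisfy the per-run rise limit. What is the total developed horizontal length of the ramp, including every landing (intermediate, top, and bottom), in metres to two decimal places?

At most 760 each: 1809/760 = 2.38, giving 3 ramp runs. That means 2 intermediate landings.
Horizontal run for 1809 mm of rise at 1:18 is 1809 × 18 = 32562 mm.
2 intermediate landings contribute 2 × 1200 = 2400 mm.
Top and bottom landings: 2 × 1525 = 3050 mm.
Total = 32562 + 2400 + 3050 = 38012 mm.
= 38.01 m.

38.01 m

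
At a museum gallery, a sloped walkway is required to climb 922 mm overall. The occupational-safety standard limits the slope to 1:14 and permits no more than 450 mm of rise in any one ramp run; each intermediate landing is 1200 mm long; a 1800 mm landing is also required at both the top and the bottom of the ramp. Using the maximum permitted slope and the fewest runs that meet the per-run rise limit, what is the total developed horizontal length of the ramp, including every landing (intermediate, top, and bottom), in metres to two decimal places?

18.91 m

At most 450 each: 922/450 = 2.05, giving 3 ramp runs. That means 2 intermediate landings.
Ramp run (horizontal) at 1:14: 922 × 14 = 12908 mm.
Intermediate landings: 2 × 1200 = 2400 mm.
Top and bottom landings: 2 × 1800 = 3600 mm.
Total = 12908 + 2400 + 3600 = 18908 mm.
= 18.91 m.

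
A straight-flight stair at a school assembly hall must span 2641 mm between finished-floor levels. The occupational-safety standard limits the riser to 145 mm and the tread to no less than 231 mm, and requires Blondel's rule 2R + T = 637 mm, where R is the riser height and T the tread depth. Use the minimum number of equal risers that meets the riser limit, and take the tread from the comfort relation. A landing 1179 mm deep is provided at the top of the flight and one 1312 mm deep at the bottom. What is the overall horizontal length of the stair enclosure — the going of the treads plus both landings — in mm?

8953 mm

⌈2641/145⌉ = 19 risers.
Each riser is 2641/19 = 139 mm (≤ 145 mm).
Tread T = 637 − 2 × 139 = 359 mm (≥ 231 mm).
19 risers give 18 treads; going = 18 × 359 = 6462 mm.
Add landings: 6462 + 1179 + 1312 = 8953 mm.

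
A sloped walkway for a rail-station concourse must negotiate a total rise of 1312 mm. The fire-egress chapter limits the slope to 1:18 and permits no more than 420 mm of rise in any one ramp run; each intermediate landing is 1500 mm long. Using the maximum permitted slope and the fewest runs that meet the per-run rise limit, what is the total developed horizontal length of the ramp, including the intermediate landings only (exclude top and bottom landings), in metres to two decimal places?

28.12 m

1312 / 420 = 3.12, so 4 ramp runs are needed. That means 3 intermediate landings.
Horizontal run for 1312 mm of rise at 1:18 is 1312 × 18 = 23616 mm.
Intermediate landings: 3 × 1500 = 4500 mm.
Developed length = 23616 + 4500 = 28116 mm.
= 28.12 m.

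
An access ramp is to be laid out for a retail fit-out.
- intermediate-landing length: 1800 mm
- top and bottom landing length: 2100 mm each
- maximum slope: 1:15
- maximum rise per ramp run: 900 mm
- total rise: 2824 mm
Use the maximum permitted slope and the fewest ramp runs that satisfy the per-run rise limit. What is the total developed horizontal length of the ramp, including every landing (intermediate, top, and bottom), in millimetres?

51960 mm

At most 900 each: 2824/900 = 3.14, giving 4 ramp runs. That means 3 intermediate landings.
Ramp run (horizontal) at 1:15: 2824 × 15 = 42360 mm.
3 intermediate landings contribute 3 × 1800 = 5400 mm.
Top and bottom landings: 2 × 2100 = 4200 mm.
Total = 42360 + 5400 + 4200 = 51960 mm.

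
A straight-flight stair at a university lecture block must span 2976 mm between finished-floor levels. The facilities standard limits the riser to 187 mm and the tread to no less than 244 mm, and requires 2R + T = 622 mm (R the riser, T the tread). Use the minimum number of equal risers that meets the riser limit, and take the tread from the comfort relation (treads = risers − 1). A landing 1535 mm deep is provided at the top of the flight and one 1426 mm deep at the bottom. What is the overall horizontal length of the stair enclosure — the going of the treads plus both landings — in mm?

⌈2976/187⌉ = 16 risers.
R = 2976 ÷ 16 = 186 mm.
T = 622 − 2·186 = 250 mm, which satisfies the 244 mm minimum.
Treads = 16 − 1 = 15; going = 15 × 250 = 3750 mm.
Add landings: 3750 + 1535 + 1426 = 6711 mm.

6711 mm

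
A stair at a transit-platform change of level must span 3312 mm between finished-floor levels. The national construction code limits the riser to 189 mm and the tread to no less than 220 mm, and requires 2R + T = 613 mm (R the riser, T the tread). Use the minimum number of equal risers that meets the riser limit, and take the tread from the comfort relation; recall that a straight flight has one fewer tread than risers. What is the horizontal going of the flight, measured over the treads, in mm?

⌈3312/189⌉ = 18 risers.
R = 3312 ÷ 18 = 184 mm.
T = 613 − 2·184 = 245 mm, which satisfies the 220 mm minimum.
Treads = 18 − 1 = 17; going = 17 × 245 = 4165 mm.

4165 mm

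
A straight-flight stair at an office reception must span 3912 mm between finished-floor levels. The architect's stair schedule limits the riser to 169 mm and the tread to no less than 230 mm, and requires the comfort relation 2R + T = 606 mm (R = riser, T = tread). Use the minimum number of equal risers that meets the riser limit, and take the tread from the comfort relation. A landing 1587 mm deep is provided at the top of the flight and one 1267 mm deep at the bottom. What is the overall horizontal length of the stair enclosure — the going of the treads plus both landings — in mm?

9294 mm

3912 / 169 = 23.148 → round up to 24 risers.
Each riser is 3912/24 = 163 mm (≤ 169 mm).
T = 606 − 2·163 = 280 mm, which satisfies the 230 mm minimum.
Treads = 24 − 1 = 23; going = 23 × 280 = 6440 mm.
Enclosure = 6440 + 1587 + 1267 = 9294 mm.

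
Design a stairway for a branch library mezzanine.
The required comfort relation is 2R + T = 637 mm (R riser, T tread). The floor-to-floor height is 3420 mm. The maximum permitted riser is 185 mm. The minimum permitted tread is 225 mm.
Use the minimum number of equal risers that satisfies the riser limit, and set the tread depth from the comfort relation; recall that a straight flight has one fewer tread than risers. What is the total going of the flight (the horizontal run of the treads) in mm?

4986 mm

At most 185 each: 3420/185 = 18.49, giving 19 risers.
Riser R = 3420 / 19 = 180 mm, within the 185 mm limit.
T = 637 − 2·180 = 277 mm, which satisfies the 225 mm minimum.
19 risers give 18 treads; going = 18 × 277 = 4986 mm.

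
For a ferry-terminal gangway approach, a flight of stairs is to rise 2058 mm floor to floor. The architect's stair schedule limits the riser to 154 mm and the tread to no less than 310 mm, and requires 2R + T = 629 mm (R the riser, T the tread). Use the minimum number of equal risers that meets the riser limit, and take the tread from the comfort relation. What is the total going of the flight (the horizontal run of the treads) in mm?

At most 154 each: 2058/154 = 13.36, giving 14 risers.
Each riser is 2058/14 = 147 mm (≤ 154 mm).
T = 629 − 2·147 = 335 mm, which satisfies the 310 mm minimum.
14 risers give 13 treads; going = 13 × 335 = 4355 mm.

4355 mm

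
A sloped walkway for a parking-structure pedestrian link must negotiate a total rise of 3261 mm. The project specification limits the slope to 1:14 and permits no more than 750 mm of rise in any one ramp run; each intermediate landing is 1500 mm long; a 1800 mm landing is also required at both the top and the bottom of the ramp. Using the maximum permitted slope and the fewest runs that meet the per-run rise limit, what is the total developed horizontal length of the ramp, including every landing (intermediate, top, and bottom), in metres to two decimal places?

55.25 m

3261 / 750 = 4.35, so 5 ramp runs are needed. That means 4 intermediate landings.
Ramp run (horizontal) at 1:14: 3261 × 14 = 45654 mm.
Intermediate landings: 4 × 1500 = 6000 mm.
Top and bottom landings: 2 × 1800 = 3600 mm.
Total = 45654 + 6000 + 3600 = 55254 mm.
= 55.25 m.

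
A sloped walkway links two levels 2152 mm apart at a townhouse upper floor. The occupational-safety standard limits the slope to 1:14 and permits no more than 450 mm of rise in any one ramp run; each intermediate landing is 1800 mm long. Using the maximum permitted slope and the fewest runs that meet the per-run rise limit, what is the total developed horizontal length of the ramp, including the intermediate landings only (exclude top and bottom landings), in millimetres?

37328 mm

⌈2152/450⌉ = 5 ramp runs. That means 4 intermediate landings.
Horizontal run for 2152 mm of rise at 1:14 is 2152 × 14 = 30128 mm.
Intermediate landings: 4 × 1800 = 7200 mm.
Total developed length = 30128 + 7200 = 37328 mm.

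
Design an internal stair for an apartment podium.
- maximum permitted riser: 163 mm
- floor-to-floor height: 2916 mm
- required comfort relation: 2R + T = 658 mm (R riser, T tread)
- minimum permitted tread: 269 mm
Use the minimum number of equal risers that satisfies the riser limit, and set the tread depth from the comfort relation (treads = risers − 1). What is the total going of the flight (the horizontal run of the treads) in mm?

5678 mm

⌈2916/163⌉ = 18 risers.
R = 2916 ÷ 18 = 162 mm.
T = 658 − 2·162 = 334 mm, which satisfies the 269 mm minimum.
18 risers give 17 treads; going = 17 × 334 = 5678 mm.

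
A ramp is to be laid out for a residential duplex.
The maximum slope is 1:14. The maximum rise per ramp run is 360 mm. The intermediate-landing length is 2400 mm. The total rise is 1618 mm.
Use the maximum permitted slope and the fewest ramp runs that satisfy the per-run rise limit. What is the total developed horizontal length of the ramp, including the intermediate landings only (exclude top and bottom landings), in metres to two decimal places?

32.25 m

1618 / 360 = 4.49, so 5 ramp runs are needed. That means 4 intermediate landings.
Horizontal run for 1618 mm of rise at 1:14 is 1618 × 14 = 22652 mm.
4 intermediate landings contribute 4 × 2400 = 9600 mm.
Total developed length = 22652 + 9600 = 32252 mm.
= 32.25 m.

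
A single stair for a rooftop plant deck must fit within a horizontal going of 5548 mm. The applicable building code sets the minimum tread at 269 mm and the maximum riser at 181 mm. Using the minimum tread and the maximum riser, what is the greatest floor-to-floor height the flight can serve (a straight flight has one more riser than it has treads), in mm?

3801 mm

Treads that fit: ⌊5548 / 269⌋ = 20.
Risers = treads + 1 = 21.
Maximum height = 21 × 181 = 3801 mm.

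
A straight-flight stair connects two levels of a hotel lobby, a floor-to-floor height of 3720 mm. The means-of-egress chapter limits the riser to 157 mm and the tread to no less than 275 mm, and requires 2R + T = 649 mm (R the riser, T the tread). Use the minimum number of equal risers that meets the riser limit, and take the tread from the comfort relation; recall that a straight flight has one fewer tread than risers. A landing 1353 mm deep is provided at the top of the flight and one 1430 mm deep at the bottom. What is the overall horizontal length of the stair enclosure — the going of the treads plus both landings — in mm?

10580 mm

3720 / 157 = 23.69, so 24 risers are needed.
Riser R = 3720 / 24 = 155 mm, within the 157 mm limit.
From 2R + T = 649: T = 649 − 310 = 339 mm.
Going = (24 − 1) × 339 = 7797 mm.
Enclosure = 7797 + 1353 + 1430 = 10580 mm.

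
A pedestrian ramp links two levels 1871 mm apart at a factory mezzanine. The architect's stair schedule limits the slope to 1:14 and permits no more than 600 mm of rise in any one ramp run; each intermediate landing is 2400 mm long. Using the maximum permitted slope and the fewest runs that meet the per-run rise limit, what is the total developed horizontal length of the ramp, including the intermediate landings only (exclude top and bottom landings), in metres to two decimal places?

33.39 m

1871 / 600 = 3.118 → round up to 4 ramp runs. That means 3 intermediate landings.
Ramp run (horizontal) at 1:14: 1871 × 14 = 26194 mm.
3 intermediate landings contribute 3 × 2400 = 7200 mm.
Total developed length = 26194 + 7200 = 33394 mm.
= 33.39 m.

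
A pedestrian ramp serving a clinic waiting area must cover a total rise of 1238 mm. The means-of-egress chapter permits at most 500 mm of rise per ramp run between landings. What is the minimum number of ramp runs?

3 runs

1238 / 500 = 2.48, so 3 ramp runs are needed.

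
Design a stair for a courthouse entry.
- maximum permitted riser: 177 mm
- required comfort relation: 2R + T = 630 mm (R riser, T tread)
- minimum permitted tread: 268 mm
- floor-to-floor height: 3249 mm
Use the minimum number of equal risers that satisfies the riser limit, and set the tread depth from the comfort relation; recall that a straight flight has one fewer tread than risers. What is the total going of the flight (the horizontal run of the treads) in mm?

3249 / 177 = 18.36, so 19 risers are needed.
R = 3249 ÷ 19 = 171 mm.
From 2R + T = 630: T = 630 − 342 = 288 mm.
Treads = 19 − 1 = 18; going = 18 × 288 = 5184 mm.

5184 mm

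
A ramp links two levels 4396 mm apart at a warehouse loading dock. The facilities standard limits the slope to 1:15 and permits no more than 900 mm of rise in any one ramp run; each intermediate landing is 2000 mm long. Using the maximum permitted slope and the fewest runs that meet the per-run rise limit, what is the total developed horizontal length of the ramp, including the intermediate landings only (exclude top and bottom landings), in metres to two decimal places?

⌈4396/900⌉ = 5 ramp runs. That means 4 intermediate landings.
Horizontal run for 4396 mm of rise at 1:15 is 4396 × 15 = 65940 mm.
Intermediate landings: 4 × 2000 = 8000 mm.
Total developed length = 65940 + 8000 = 73940 mm.
= 73.94 m.

73.94 m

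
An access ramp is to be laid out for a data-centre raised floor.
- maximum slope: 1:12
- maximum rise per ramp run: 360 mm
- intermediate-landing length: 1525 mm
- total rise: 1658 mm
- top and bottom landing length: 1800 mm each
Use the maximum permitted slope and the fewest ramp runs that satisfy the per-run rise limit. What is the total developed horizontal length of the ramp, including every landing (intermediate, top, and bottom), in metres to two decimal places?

29.60 m

1658 / 360 = 4.61, so 5 ramp runs are needed. That means 4 intermediate landings.
Ramp run (horizontal) at 1:12: 1658 × 12 = 19896 mm.
Intermediate landings: 4 × 1525 = 6100 mm.
Top and bottom landings: 2 × 1800 = 3600 mm.
Total = 19896 + 6100 + 3600 = 29596 mm.
= 29.60 m.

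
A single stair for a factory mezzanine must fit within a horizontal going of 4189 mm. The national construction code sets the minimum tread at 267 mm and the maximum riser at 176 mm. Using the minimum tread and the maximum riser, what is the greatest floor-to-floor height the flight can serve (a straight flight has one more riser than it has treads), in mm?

4189 / 267 = 15.69, so 15 treads fit.
Risers = treads + 1 = 16.
Maximum height = 16 × 176 = 2816 mm.

2816 mm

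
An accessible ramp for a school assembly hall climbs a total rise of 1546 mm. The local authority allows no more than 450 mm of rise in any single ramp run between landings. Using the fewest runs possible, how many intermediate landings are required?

3 intermediate landings

1546 / 450 = 3.436 → round up to 4 ramp runs.
4 runs are separated by 3 intermediate landings.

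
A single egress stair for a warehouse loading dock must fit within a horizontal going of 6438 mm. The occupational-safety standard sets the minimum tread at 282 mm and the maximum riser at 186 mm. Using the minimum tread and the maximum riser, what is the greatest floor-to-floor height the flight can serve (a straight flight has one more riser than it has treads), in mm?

4278 mm

6438 / 282 = 22.83, so 22 treads fit.
Risers = treads + 1 = 23.
Maximum height = 23 × 186 = 4278 mm.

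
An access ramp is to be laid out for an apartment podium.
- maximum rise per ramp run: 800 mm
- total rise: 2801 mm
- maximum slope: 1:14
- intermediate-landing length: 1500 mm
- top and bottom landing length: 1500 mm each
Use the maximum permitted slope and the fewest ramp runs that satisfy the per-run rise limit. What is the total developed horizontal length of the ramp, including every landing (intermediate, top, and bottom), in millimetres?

46714 mm

At most 800 each: 2801/800 = 3.50, giving 4 ramp runs. That means 3 intermediate landings.
Ramp run (horizontal) at 1:14: 2801 × 14 = 39214 mm.
3 intermediate landings contribute 3 × 1500 = 4500 mm.
Top and bottom landings: 2 × 1500 = 3000 mm.
Total = 39214 + 4500 + 3000 = 46714 mm.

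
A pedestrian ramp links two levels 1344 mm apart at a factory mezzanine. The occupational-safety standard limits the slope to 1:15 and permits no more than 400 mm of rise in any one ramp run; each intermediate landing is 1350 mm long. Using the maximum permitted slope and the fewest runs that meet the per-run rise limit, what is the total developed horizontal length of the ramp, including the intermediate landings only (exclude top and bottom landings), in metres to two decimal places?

24.21 m

At most 400 each: 1344/400 = 3.36, giving 4 ramp runs. That means 3 intermediate landings.
Ramp run (horizontal) at 1:15: 1344 × 15 = 20160 mm.
3 intermediate landings contribute 3 × 1350 = 4050 mm.
Developed length = 20160 + 4050 = 24210 mm.
= 24.21 m.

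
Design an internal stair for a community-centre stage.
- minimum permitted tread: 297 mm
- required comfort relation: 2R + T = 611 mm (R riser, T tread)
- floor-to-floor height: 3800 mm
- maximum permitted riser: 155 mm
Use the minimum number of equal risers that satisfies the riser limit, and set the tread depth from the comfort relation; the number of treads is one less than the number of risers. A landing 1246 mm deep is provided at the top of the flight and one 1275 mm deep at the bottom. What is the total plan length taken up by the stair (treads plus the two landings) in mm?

3800 / 155 = 24.52, so 25 risers are needed.
R = 3800 ÷ 25 = 152 mm.
From 2R + T = 611: T = 611 − 304 = 307 mm.
Going = (25 − 1) × 307 = 7368 mm.
Enclosure = 7368 + 1246 + 1275 = 9889 mm.

9889 mm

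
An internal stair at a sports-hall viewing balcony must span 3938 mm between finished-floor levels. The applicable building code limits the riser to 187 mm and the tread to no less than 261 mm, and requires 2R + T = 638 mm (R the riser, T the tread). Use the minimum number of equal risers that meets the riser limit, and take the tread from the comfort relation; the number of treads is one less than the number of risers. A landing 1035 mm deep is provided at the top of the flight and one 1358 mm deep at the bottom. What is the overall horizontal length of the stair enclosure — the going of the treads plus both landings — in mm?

8273 mm

At most 187 each: 3938/187 = 21.06, giving 22 risers.
Riser R = 3938 / 22 = 179 mm, within the 187 mm limit.
T = 638 − 2·179 = 280 mm, which satisfies the 261 mm minimum.
Going = (22 − 1) × 280 = 5880 mm.
Enclosure = 5880 + 1035 + 1358 = 8273 mm.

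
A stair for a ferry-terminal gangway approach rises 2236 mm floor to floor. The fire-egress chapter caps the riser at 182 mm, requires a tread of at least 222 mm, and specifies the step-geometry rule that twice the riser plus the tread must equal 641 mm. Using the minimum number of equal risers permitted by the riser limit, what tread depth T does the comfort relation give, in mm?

⌈2236/182⌉ = 13 risers.
R = 2236 ÷ 13 = 172 mm.
Tread T = 641 − 2 × 172 = 297 mm (≥ 222 mm).

297 mm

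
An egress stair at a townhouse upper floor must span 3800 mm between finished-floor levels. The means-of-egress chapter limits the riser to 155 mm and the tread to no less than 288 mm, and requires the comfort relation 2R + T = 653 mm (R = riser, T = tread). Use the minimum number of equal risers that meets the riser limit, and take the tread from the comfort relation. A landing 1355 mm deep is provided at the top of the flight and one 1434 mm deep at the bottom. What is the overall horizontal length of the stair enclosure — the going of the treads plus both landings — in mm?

⌈3800/155⌉ = 25 risers.
Each riser is 3800/25 = 152 mm (≤ 155 mm).
T = 653 − 2·152 = 349 mm, which satisfies the 288 mm minimum.
Going = (25 − 1) × 349 = 8376 mm.
Enclosure = 8376 + 1355 + 1434 = 11165 mm.

11165 mm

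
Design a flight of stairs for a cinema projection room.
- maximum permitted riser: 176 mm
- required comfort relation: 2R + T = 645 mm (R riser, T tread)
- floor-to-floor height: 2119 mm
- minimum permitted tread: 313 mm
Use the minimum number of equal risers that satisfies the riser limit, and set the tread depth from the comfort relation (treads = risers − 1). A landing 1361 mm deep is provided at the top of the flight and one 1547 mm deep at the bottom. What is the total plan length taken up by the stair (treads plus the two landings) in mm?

At most 176 each: 2119/176 = 12.04, giving 13 risers.
Each riser is 2119/13 = 163 mm (≤ 176 mm).
Tread T = 645 − 2 × 163 = 319 mm (≥ 313 mm).
Going = (13 − 1) × 319 = 3828 mm.
Add landings: 3828 + 1361 + 1547 = 6736 mm.

6736 mm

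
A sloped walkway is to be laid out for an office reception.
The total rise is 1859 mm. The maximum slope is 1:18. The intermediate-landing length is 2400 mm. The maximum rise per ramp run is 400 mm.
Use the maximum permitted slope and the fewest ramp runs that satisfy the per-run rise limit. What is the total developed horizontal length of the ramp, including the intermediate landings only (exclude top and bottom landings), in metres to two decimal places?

⌈1859/400⌉ = 5 ramp runs. That means 4 intermediate landings.
Horizontal run for 1859 mm of rise at 1:18 is 1859 × 18 = 33462 mm.
4 intermediate landings contribute 4 × 2400 = 9600 mm.
Total developed length = 33462 + 9600 = 43062 mm.
= 43.06 m.

43.06 m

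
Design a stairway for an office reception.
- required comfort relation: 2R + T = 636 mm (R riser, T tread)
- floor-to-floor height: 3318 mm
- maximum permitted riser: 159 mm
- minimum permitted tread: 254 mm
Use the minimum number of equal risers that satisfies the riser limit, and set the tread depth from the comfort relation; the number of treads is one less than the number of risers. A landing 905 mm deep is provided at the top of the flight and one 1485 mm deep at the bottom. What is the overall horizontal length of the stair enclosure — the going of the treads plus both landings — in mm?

8790 mm

At most 159 each: 3318/159 = 20.87, giving 21 risers.
Riser R = 3318 / 21 = 158 mm, within the 159 mm limit.
T = 636 − 2·158 = 320 mm, which satisfies the 254 mm minimum.
21 risers give 20 treads; going = 20 × 320 = 6400 mm.
Enclosure = 6400 + 905 + 1485 = 8790 mm.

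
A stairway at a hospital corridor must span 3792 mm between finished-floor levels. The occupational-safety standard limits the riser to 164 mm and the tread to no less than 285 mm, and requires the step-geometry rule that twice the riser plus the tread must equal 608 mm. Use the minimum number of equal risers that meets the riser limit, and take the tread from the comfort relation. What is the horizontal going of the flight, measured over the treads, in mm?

6716 mm

3792 / 164 = 23.12, so 24 risers are needed.
Riser R = 3792 / 24 = 158 mm, within the 164 mm limit.
T = 608 − 2·158 = 292 mm, which satisfies the 285 mm minimum.
Treads = 24 − 1 = 23; going = 23 × 292 = 6716 mm.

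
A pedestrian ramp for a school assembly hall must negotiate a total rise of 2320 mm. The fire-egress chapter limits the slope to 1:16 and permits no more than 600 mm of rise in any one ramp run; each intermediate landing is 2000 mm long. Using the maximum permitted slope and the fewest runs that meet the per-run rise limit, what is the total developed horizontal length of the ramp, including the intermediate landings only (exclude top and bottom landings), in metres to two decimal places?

2320 / 600 = 3.87, so 4 ramp runs are needed. That means 3 intermediate landings.
Ramp run (horizontal) at 1:16: 2320 × 16 = 37120 mm.
3 intermediate landings contribute 3 × 2000 = 6000 mm.
Developed length = 37120 + 6000 = 43120 mm.
= 43.12 m.

43.12 m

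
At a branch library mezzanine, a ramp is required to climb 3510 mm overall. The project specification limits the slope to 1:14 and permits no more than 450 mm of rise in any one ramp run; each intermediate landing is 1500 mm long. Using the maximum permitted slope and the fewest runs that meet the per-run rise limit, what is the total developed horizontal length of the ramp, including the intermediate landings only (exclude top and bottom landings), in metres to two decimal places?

At most 450 each: 3510/450 = 7.80, giving 8 ramp runs. That means 7 intermediate landings.
Horizontal run for 3510 mm of rise at 1:14 is 3510 × 14 = 49140 mm.
Intermediate landings: 7 × 1500 = 10500 mm.
Total developed length = 49140 + 10500 = 59640 mm.
= 59.64 m.

59.64 m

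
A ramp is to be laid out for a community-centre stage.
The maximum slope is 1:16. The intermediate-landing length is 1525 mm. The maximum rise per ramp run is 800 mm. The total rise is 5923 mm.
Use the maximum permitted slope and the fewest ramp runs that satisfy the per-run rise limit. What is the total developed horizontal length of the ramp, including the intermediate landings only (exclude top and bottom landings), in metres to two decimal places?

5923 / 800 = 7.404 → round up to 8 ramp runs. That means 7 intermediate landings.
Ramp run (horizontal) at 1:16: 5923 × 16 = 94768 mm.
7 intermediate landings contribute 7 × 1525 = 10675 mm.
Developed length = 94768 + 10675 = 105443 mm.
= 105.44 m.

105.44 m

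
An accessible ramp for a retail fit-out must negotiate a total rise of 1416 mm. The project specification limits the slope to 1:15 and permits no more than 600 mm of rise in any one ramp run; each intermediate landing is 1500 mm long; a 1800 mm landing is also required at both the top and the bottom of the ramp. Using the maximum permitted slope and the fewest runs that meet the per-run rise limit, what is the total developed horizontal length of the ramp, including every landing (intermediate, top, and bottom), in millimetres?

At most 600 each: 1416/600 = 2.36, giving 3 ramp runs. That means 2 intermediate landings.
Horizontal run for 1416 mm of rise at 1:15 is 1416 × 15 = 21240 mm.
2 intermediate landings contribute 2 × 1500 = 3000 mm.
Top and bottom landings: 2 × 1800 = 3600 mm.
Total = 21240 + 3000 + 3600 = 27840 mm.

27840 mm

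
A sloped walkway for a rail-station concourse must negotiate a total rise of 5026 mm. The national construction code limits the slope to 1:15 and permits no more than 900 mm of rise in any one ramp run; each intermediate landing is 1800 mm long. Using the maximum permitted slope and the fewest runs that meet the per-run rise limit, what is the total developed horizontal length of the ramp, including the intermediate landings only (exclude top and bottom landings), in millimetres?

5026 / 900 = 5.58, so 6 ramp runs are needed. That means 5 intermediate landings.
Horizontal run for 5026 mm of rise at 1:15 is 5026 × 15 = 75390 mm.
Intermediate landings: 5 × 1800 = 9000 mm.
Total developed length = 75390 + 9000 = 84390 mm.

84390 mm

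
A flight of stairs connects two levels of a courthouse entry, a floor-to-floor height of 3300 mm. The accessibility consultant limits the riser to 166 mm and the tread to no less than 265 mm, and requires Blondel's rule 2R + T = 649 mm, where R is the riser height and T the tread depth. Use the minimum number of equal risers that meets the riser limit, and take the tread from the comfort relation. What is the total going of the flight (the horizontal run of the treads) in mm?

At most 166 each: 3300/166 = 19.88, giving 20 risers.
R = 3300 ÷ 20 = 165 mm.
From 2R + T = 649: T = 649 − 330 = 319 mm.
20 risers give 19 treads; going = 19 × 319 = 6061 mm.

6061 mm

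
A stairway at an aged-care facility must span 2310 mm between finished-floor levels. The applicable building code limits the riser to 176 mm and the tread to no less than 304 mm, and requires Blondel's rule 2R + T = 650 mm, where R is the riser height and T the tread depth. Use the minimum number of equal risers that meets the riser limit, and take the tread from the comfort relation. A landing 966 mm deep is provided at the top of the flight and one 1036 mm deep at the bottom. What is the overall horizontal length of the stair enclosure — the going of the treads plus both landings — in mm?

6162 mm

2310 / 176 = 13.12, so 14 risers are needed.
R = 2310 ÷ 14 = 165 mm.
T = 650 − 2·165 = 320 mm, which satisfies the 304 mm minimum.
Going = (14 − 1) × 320 = 4160 mm.
Enclosure = 4160 + 966 + 1036 = 6162 mm.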